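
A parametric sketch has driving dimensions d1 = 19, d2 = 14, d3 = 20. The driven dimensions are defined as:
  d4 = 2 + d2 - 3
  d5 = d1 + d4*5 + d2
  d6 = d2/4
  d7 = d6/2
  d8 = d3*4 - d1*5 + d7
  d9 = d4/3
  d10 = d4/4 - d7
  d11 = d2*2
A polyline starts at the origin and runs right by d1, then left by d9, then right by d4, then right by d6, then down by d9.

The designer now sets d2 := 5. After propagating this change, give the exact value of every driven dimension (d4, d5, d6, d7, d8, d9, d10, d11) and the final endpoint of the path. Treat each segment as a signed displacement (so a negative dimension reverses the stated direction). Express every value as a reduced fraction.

d4 = 4
d5 = 44
d6 = 5/4
d7 = 5/8
d8 = -115/8
d9 = 4/3
d10 = 3/8
d11 = 10
endpoint = (275/12, -4/3)

Apply edit: d2 := 5
  d4 = 2 + d2 - 3 = 4
  d5 = d1 + d4*5 + d2 = 44
  d6 = d2/4 = 5/4
  d7 = d6/2 = 5/8
  d8 = d3*4 - d1*5 + d7 = -115/8
  d9 = d4/3 = 4/3
  d10 = d4/4 - d7 = 3/8
  d11 = d2*2 = 10
Walk from origin (0, 0):
  seg 1: right by d1 = 19 → (19, 0)
  seg 2: left by d9 = 4/3 → (53/3, 0)
  seg 3: right by d4 = 4 → (65/3, 0)
  seg 4: right by d6 = 5/4 → (275/12, 0)
  seg 5: down by d9 = 4/3 → (275/12, -4/3)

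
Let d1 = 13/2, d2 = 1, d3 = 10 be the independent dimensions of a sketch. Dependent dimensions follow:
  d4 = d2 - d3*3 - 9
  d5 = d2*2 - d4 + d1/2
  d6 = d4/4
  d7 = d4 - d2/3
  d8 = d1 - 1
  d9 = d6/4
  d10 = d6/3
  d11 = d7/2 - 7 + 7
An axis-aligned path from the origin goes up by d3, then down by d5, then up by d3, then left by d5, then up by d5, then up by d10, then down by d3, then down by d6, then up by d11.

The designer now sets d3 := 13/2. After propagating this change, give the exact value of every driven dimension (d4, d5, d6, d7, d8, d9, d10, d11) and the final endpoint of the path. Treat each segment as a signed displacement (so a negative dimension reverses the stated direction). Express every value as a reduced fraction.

d4 = -55/2
d5 = 131/4
d6 = -55/8
d7 = -167/6
d8 = 11/2
d9 = -55/32
d10 = -55/24
d11 = -167/12
endpoint = (-131/4, -17/6)

Apply edit: d3 := 13/2
  d4 = d2 - d3*3 - 9 = -55/2
  d5 = d2*2 - d4 + d1/2 = 131/4
  d6 = d4/4 = -55/8
  d7 = d4 - d2/3 = -167/6
  d8 = d1 - 1 = 11/2
  d9 = d6/4 = -55/32
  d10 = d6/3 = -55/24
  d11 = d7/2 - 7 + 7 = -167/12
Walk from origin (0, 0):
  seg 1: up by d3 = 13/2 → (0, 13/2)
  seg 2: down by d5 = 131/4 → (0, -105/4)
  seg 3: up by d3 = 13/2 → (0, -79/4)
  seg 4: left by d5 = 131/4 → (-131/4, -79/4)
  seg 5: up by d5 = 131/4 → (-131/4, 13)
  seg 6: up by d10 = -55/24 → (-131/4, 257/24)
  seg 7: down by d3 = 13/2 → (-131/4, 101/24)
  seg 8: down by d6 = -55/8 → (-131/4, 133/12)
  seg 9: up by d11 = -167/12 → (-131/4, -17/6)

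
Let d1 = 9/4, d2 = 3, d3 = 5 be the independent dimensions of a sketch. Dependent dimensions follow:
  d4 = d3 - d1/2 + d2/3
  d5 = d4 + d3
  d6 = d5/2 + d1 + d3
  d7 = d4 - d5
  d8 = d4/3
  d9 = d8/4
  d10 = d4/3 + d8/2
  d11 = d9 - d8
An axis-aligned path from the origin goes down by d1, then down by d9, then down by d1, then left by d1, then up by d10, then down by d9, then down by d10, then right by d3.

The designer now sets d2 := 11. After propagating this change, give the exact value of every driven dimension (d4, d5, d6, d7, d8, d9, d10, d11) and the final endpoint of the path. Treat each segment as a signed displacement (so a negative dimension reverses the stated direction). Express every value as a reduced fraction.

Apply edit: d2 := 11
  d4 = d3 - d1/2 + d2/3 = 181/24
  d5 = d4 + d3 = 301/24
  d6 = d5/2 + d1 + d3 = 649/48
  d7 = d4 - d5 = -5
  d8 = d4/3 = 181/72
  d9 = d8/4 = 181/288
  d10 = d4/3 + d8/2 = 181/48
  d11 = d9 - d8 = -181/96
Walk from origin (0, 0):
  seg 1: down by d1 = 9/4 → (0, -9/4)
  seg 2: down by d9 = 181/288 → (0, -829/288)
  seg 3: down by d1 = 9/4 → (0, -1477/288)
  seg 4: left by d1 = 9/4 → (-9/4, -1477/288)
  seg 5: up by d10 = 181/48 → (-9/4, -391/288)
  seg 6: down by d9 = 181/288 → (-9/4, -143/72)
  seg 7: down by d10 = 181/48 → (-9/4, -829/144)
  seg 8: right by d3 = 5 → (11/4, -829/144)

d4 = 181/24
d5 = 301/24
d6 = 649/48
d7 = -5
d8 = 181/72
d9 = 181/288
d10 = 181/48
d11 = -181/96
endpoint = (11/4, -829/144)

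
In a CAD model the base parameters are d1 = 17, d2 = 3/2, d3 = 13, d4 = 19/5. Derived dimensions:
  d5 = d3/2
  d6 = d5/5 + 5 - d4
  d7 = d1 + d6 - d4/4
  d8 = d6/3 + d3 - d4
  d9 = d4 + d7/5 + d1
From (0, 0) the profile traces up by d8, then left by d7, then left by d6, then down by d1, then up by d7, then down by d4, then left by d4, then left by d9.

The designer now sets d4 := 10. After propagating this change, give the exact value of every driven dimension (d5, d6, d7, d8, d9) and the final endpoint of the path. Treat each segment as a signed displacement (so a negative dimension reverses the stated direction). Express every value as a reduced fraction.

Apply edit: d4 := 10
  d5 = d3/2 = 13/2
  d6 = d5/5 + 5 - d4 = -37/10
  d7 = d1 + d6 - d4/4 = 54/5
  d8 = d6/3 + d3 - d4 = 53/30
  d9 = d4 + d7/5 + d1 = 729/25
Walk from origin (0, 0):
  seg 1: up by d8 = 53/30 → (0, 53/30)
  seg 2: left by d7 = 54/5 → (-54/5, 53/30)
  seg 3: left by d6 = -37/10 → (-71/10, 53/30)
  seg 4: down by d1 = 17 → (-71/10, -457/30)
  seg 5: up by d7 = 54/5 → (-71/10, -133/30)
  seg 6: down by d4 = 10 → (-71/10, -433/30)
  seg 7: left by d4 = 10 → (-171/10, -433/30)
  seg 8: left by d9 = 729/25 → (-2313/50, -433/30)

d5 = 13/2
d6 = -37/10
d7 = 54/5
d8 = 53/30
d9 = 729/25
endpoint = (-2313/50, -433/30)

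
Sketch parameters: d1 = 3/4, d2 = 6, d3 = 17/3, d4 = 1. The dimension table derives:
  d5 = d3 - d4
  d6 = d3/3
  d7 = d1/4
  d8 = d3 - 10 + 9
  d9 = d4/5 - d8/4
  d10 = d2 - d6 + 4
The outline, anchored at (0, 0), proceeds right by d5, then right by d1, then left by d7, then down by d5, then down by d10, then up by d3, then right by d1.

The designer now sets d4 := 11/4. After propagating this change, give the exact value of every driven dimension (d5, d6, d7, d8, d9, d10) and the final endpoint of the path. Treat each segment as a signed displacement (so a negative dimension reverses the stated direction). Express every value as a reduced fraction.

d5 = 35/12
d6 = 17/9
d7 = 3/16
d8 = 14/3
d9 = -37/60
d10 = 73/9
endpoint = (203/48, -193/36)

Apply edit: d4 := 11/4
  d5 = d3 - d4 = 35/12
  d6 = d3/3 = 17/9
  d7 = d1/4 = 3/16
  d8 = d3 - 10 + 9 = 14/3
  d9 = d4/5 - d8/4 = -37/60
  d10 = d2 - d6 + 4 = 73/9
Walk from origin (0, 0):
  seg 1: right by d5 = 35/12 → (35/12, 0)
  seg 2: right by d1 = 3/4 → (11/3, 0)
  seg 3: left by d7 = 3/16 → (167/48, 0)
  seg 4: down by d5 = 35/12 → (167/48, -35/12)
  seg 5: down by d10 = 73/9 → (167/48, -397/36)
  seg 6: up by d3 = 17/3 → (167/48, -193/36)
  seg 7: right by d1 = 3/4 → (203/48, -193/36)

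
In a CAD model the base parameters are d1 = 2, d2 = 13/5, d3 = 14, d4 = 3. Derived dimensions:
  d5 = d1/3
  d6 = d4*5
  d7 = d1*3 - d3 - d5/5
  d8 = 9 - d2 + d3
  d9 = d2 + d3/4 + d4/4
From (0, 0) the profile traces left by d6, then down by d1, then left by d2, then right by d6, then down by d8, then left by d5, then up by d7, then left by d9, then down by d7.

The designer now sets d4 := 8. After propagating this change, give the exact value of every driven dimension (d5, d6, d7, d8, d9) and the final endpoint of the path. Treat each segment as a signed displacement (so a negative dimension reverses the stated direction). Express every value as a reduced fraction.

d5 = 2/3
d6 = 40
d7 = -122/15
d8 = 102/5
d9 = 81/10
endpoint = (-341/30, -112/5)

Apply edit: d4 := 8
  d5 = d1/3 = 2/3
  d6 = d4*5 = 40
  d7 = d1*3 - d3 - d5/5 = -122/15
  d8 = 9 - d2 + d3 = 102/5
  d9 = d2 + d3/4 + d4/4 = 81/10
Walk from origin (0, 0):
  seg 1: left by d6 = 40 → (-40, 0)
  seg 2: down by d1 = 2 → (-40, -2)
  seg 3: left by d2 = 13/5 → (-213/5, -2)
  seg 4: right by d6 = 40 → (-13/5, -2)
  seg 5: down by d8 = 102/5 → (-13/5, -112/5)
  seg 6: left by d5 = 2/3 → (-49/15, -112/5)
  seg 7: up by d7 = -122/15 → (-49/15, -458/15)
  seg 8: left by d9 = 81/10 → (-341/30, -458/15)
  seg 9: down by d7 = -122/15 → (-341/30, -112/5)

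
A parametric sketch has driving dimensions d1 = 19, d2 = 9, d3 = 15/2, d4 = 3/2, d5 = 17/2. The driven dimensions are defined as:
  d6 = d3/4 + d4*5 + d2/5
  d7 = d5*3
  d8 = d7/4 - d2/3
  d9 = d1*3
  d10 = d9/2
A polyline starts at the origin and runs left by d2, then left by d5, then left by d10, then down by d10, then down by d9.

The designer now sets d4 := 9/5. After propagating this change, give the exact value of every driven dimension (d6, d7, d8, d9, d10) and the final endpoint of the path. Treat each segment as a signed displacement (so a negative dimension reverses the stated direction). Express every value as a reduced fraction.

d6 = 507/40
d7 = 51/2
d8 = 27/8
d9 = 57
d10 = 57/2
endpoint = (-46, -171/2)

Apply edit: d4 := 9/5
  d6 = d3/4 + d4*5 + d2/5 = 507/40
  d7 = d5*3 = 51/2
  d8 = d7/4 - d2/3 = 27/8
  d9 = d1*3 = 57
  d10 = d9/2 = 57/2
Walk from origin (0, 0):
  seg 1: left by d2 = 9 → (-9, 0)
  seg 2: left by d5 = 17/2 → (-35/2, 0)
  seg 3: left by d10 = 57/2 → (-46, 0)
  seg 4: down by d10 = 57/2 → (-46, -57/2)
  seg 5: down by d9 = 57 → (-46, -171/2)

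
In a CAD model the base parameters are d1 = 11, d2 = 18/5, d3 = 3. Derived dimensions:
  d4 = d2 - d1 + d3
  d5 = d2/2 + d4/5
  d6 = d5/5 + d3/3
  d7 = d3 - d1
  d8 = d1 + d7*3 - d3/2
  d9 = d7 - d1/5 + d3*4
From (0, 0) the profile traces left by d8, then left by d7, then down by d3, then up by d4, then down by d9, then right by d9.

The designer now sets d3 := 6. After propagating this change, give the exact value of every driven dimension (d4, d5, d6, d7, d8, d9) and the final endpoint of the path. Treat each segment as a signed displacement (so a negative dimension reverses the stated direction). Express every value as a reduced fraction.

d4 = -7/5
d5 = 38/25
d6 = 288/125
d7 = -5
d8 = -7
d9 = 84/5
endpoint = (144/5, -121/5)

Apply edit: d3 := 6
  d4 = d2 - d1 + d3 = -7/5
  d5 = d2/2 + d4/5 = 38/25
  d6 = d5/5 + d3/3 = 288/125
  d7 = d3 - d1 = -5
  d8 = d1 + d7*3 - d3/2 = -7
  d9 = d7 - d1/5 + d3*4 = 84/5
Walk from origin (0, 0):
  seg 1: left by d8 = -7 → (7, 0)
  seg 2: left by d7 = -5 → (12, 0)
  seg 3: down by d3 = 6 → (12, -6)
  seg 4: up by d4 = -7/5 → (12, -37/5)
  seg 5: down by d9 = 84/5 → (12, -121/5)
  seg 6: right by d9 = 84/5 → (144/5, -121/5)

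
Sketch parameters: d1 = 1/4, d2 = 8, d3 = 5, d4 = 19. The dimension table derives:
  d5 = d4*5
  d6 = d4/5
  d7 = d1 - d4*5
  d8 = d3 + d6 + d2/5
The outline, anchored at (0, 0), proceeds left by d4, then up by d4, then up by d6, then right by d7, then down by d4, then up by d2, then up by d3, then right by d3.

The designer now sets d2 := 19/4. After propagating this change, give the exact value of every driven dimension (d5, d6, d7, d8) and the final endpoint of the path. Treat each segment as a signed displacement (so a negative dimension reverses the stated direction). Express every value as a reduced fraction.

d5 = 95
d6 = 19/5
d7 = -379/4
d8 = 39/4
endpoint = (-435/4, 271/20)

Apply edit: d2 := 19/4
  d5 = d4*5 = 95
  d6 = d4/5 = 19/5
  d7 = d1 - d4*5 = -379/4
  d8 = d3 + d6 + d2/5 = 39/4
Walk from origin (0, 0):
  seg 1: left by d4 = 19 → (-19, 0)
  seg 2: up by d4 = 19 → (-19, 19)
  seg 3: up by d6 = 19/5 → (-19, 114/5)
  seg 4: right by d7 = -379/4 → (-455/4, 114/5)
  seg 5: down by d4 = 19 → (-455/4, 19/5)
  seg 6: up by d2 = 19/4 → (-455/4, 171/20)
  seg 7: up by d3 = 5 → (-455/4, 271/20)
  seg 8: right by d3 = 5 → (-435/4, 271/20)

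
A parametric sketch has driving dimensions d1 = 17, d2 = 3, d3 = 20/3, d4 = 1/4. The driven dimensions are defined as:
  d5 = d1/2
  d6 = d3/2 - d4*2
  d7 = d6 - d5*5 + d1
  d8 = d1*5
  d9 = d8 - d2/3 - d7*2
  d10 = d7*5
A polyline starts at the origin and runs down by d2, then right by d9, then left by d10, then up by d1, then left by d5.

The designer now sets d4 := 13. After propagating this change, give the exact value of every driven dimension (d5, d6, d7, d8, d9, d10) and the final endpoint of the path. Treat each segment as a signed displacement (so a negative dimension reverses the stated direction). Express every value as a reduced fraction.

Apply edit: d4 := 13
  d5 = d1/2 = 17/2
  d6 = d3/2 - d4*2 = -68/3
  d7 = d6 - d5*5 + d1 = -289/6
  d8 = d1*5 = 85
  d9 = d8 - d2/3 - d7*2 = 541/3
  d10 = d7*5 = -1445/6
Walk from origin (0, 0):
  seg 1: down by d2 = 3 → (0, -3)
  seg 2: right by d9 = 541/3 → (541/3, -3)
  seg 3: left by d10 = -1445/6 → (2527/6, -3)
  seg 4: up by d1 = 17 → (2527/6, 14)
  seg 5: left by d5 = 17/2 → (1238/3, 14)

d5 = 17/2
d6 = -68/3
d7 = -289/6
d8 = 85
d9 = 541/3
d10 = -1445/6
endpoint = (1238/3, 14)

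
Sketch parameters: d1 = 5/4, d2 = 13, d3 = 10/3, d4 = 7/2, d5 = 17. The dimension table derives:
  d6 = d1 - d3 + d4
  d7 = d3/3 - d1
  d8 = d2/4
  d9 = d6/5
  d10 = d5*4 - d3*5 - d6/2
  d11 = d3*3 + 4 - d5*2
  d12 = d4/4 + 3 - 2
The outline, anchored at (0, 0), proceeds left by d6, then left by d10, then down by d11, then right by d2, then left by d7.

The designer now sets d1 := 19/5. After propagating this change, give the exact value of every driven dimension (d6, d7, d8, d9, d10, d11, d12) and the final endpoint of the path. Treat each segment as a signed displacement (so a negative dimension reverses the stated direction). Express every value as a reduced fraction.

d6 = 119/30
d7 = -121/45
d8 = 13/4
d9 = 119/150
d10 = 987/20
d11 = -20
d12 = 15/8
endpoint = (-6773/180, 20)

Apply edit: d1 := 19/5
  d6 = d1 - d3 + d4 = 119/30
  d7 = d3/3 - d1 = -121/45
  d8 = d2/4 = 13/4
  d9 = d6/5 = 119/150
  d10 = d5*4 - d3*5 - d6/2 = 987/20
  d11 = d3*3 + 4 - d5*2 = -20
  d12 = d4/4 + 3 - 2 = 15/8
Walk from origin (0, 0):
  seg 1: left by d6 = 119/30 → (-119/30, 0)
  seg 2: left by d10 = 987/20 → (-3199/60, 0)
  seg 3: down by d11 = -20 → (-3199/60, 20)
  seg 4: right by d2 = 13 → (-2419/60, 20)
  seg 5: left by d7 = -121/45 → (-6773/180, 20)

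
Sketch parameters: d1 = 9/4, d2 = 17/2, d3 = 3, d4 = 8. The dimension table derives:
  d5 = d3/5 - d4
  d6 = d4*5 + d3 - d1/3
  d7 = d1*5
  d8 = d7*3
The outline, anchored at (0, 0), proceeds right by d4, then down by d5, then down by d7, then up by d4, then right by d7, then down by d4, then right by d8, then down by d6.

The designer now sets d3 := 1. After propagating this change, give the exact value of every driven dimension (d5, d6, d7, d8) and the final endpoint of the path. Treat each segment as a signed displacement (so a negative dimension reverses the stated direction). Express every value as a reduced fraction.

Apply edit: d3 := 1
  d5 = d3/5 - d4 = -39/5
  d6 = d4*5 + d3 - d1/3 = 161/4
  d7 = d1*5 = 45/4
  d8 = d7*3 = 135/4
Walk from origin (0, 0):
  seg 1: right by d4 = 8 → (8, 0)
  seg 2: down by d5 = -39/5 → (8, 39/5)
  seg 3: down by d7 = 45/4 → (8, -69/20)
  seg 4: up by d4 = 8 → (8, 91/20)
  seg 5: right by d7 = 45/4 → (77/4, 91/20)
  seg 6: down by d4 = 8 → (77/4, -69/20)
  seg 7: right by d8 = 135/4 → (53, -69/20)
  seg 8: down by d6 = 161/4 → (53, -437/10)

d5 = -39/5
d6 = 161/4
d7 = 45/4
d8 = 135/4
endpoint = (53, -437/10)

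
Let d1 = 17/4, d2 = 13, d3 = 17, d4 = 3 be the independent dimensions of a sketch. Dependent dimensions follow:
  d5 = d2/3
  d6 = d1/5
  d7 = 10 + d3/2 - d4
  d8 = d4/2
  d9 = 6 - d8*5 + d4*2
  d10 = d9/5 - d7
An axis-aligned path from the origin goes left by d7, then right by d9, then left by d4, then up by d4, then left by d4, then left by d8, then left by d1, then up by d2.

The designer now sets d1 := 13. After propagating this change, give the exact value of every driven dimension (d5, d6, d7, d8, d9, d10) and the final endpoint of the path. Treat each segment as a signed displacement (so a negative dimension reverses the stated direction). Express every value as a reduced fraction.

d5 = 13/3
d6 = 13/5
d7 = 31/2
d8 = 3/2
d9 = 9/2
d10 = -73/5
endpoint = (-63/2, 16)

Apply edit: d1 := 13
  d5 = d2/3 = 13/3
  d6 = d1/5 = 13/5
  d7 = 10 + d3/2 - d4 = 31/2
  d8 = d4/2 = 3/2
  d9 = 6 - d8*5 + d4*2 = 9/2
  d10 = d9/5 - d7 = -73/5
Walk from origin (0, 0):
  seg 1: left by d7 = 31/2 → (-31/2, 0)
  seg 2: right by d9 = 9/2 → (-11, 0)
  seg 3: left by d4 = 3 → (-14, 0)
  seg 4: up by d4 = 3 → (-14, 3)
  seg 5: left by d4 = 3 → (-17, 3)
  seg 6: left by d8 = 3/2 → (-37/2, 3)
  seg 7: left by d1 = 13 → (-63/2, 3)
  seg 8: up by d2 = 13 → (-63/2, 16)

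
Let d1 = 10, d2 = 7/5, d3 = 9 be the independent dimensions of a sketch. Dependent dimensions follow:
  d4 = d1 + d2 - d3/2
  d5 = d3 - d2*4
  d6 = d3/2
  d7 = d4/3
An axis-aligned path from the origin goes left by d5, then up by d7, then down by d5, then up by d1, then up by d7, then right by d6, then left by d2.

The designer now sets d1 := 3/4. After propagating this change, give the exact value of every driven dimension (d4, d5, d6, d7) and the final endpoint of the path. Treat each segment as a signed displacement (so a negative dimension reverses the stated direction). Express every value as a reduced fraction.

Apply edit: d1 := 3/4
  d4 = d1 + d2 - d3/2 = -47/20
  d5 = d3 - d2*4 = 17/5
  d6 = d3/2 = 9/2
  d7 = d4/3 = -47/60
Walk from origin (0, 0):
  seg 1: left by d5 = 17/5 → (-17/5, 0)
  seg 2: up by d7 = -47/60 → (-17/5, -47/60)
  seg 3: down by d5 = 17/5 → (-17/5, -251/60)
  seg 4: up by d1 = 3/4 → (-17/5, -103/30)
  seg 5: up by d7 = -47/60 → (-17/5, -253/60)
  seg 6: right by d6 = 9/2 → (11/10, -253/60)
  seg 7: left by d2 = 7/5 → (-3/10, -253/60)

d4 = -47/20
d5 = 17/5
d6 = 9/2
d7 = -47/60
endpoint = (-3/10, -253/60)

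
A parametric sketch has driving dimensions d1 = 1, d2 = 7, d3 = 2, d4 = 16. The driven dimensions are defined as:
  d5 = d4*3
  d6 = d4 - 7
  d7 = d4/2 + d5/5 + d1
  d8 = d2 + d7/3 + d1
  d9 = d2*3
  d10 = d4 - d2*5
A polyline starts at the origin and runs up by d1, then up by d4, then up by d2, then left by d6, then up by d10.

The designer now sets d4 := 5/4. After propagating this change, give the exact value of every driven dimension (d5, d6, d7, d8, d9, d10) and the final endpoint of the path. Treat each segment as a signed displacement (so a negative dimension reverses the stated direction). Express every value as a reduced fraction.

d5 = 15/4
d6 = -23/4
d7 = 19/8
d8 = 211/24
d9 = 21
d10 = -135/4
endpoint = (23/4, -49/2)

Apply edit: d4 := 5/4
  d5 = d4*3 = 15/4
  d6 = d4 - 7 = -23/4
  d7 = d4/2 + d5/5 + d1 = 19/8
  d8 = d2 + d7/3 + d1 = 211/24
  d9 = d2*3 = 21
  d10 = d4 - d2*5 = -135/4
Walk from origin (0, 0):
  seg 1: up by d1 = 1 → (0, 1)
  seg 2: up by d4 = 5/4 → (0, 9/4)
  seg 3: up by d2 = 7 → (0, 37/4)
  seg 4: left by d6 = -23/4 → (23/4, 37/4)
  seg 5: up by d10 = -135/4 → (23/4, -49/2)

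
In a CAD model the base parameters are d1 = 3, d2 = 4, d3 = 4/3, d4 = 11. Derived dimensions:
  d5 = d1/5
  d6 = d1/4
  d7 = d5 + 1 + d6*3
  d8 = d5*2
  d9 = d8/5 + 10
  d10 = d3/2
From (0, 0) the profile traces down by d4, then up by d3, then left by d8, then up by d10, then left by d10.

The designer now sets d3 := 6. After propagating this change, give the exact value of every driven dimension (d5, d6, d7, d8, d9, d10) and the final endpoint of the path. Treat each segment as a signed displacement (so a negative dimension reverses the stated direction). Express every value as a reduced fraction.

Apply edit: d3 := 6
  d5 = d1/5 = 3/5
  d6 = d1/4 = 3/4
  d7 = d5 + 1 + d6*3 = 77/20
  d8 = d5*2 = 6/5
  d9 = d8/5 + 10 = 256/25
  d10 = d3/2 = 3
Walk from origin (0, 0):
  seg 1: down by d4 = 11 → (0, -11)
  seg 2: up by d3 = 6 → (0, -5)
  seg 3: left by d8 = 6/5 → (-6/5, -5)
  seg 4: up by d10 = 3 → (-6/5, -2)
  seg 5: left by d10 = 3 → (-21/5, -2)

d5 = 3/5
d6 = 3/4
d7 = 77/20
d8 = 6/5
d9 = 256/25
d10 = 3
endpoint = (-21/5, -2)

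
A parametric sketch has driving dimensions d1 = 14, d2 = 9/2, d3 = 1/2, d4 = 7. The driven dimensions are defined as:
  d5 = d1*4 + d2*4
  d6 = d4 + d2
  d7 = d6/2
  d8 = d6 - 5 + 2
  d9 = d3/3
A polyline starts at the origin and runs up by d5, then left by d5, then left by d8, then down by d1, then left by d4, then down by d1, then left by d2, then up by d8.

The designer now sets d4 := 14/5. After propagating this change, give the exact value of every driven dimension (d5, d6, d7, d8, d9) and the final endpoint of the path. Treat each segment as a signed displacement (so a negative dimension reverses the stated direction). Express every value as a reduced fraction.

d5 = 74
d6 = 73/10
d7 = 73/20
d8 = 43/10
d9 = 1/6
endpoint = (-428/5, 503/10)

Apply edit: d4 := 14/5
  d5 = d1*4 + d2*4 = 74
  d6 = d4 + d2 = 73/10
  d7 = d6/2 = 73/20
  d8 = d6 - 5 + 2 = 43/10
  d9 = d3/3 = 1/6
Walk from origin (0, 0):
  seg 1: up by d5 = 74 → (0, 74)
  seg 2: left by d5 = 74 → (-74, 74)
  seg 3: left by d8 = 43/10 → (-783/10, 74)
  seg 4: down by d1 = 14 → (-783/10, 60)
  seg 5: left by d4 = 14/5 → (-811/10, 60)
  seg 6: down by d1 = 14 → (-811/10, 46)
  seg 7: left by d2 = 9/2 → (-428/5, 46)
  seg 8: up by d8 = 43/10 → (-428/5, 503/10)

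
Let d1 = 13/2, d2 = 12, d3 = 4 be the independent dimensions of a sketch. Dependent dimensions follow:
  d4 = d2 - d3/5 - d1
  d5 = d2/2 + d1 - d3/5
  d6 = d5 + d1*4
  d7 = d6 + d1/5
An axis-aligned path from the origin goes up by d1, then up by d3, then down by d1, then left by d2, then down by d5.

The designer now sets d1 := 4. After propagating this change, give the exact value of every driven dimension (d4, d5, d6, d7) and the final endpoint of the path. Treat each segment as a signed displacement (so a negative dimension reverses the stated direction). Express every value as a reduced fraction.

d4 = 36/5
d5 = 46/5
d6 = 126/5
d7 = 26
endpoint = (-12, -26/5)

Apply edit: d1 := 4
  d4 = d2 - d3/5 - d1 = 36/5
  d5 = d2/2 + d1 - d3/5 = 46/5
  d6 = d5 + d1*4 = 126/5
  d7 = d6 + d1/5 = 26
Walk from origin (0, 0):
  seg 1: up by d1 = 4 → (0, 4)
  seg 2: up by d3 = 4 → (0, 8)
  seg 3: down by d1 = 4 → (0, 4)
  seg 4: left by d2 = 12 → (-12, 4)
  seg 5: down by d5 = 46/5 → (-12, -26/5)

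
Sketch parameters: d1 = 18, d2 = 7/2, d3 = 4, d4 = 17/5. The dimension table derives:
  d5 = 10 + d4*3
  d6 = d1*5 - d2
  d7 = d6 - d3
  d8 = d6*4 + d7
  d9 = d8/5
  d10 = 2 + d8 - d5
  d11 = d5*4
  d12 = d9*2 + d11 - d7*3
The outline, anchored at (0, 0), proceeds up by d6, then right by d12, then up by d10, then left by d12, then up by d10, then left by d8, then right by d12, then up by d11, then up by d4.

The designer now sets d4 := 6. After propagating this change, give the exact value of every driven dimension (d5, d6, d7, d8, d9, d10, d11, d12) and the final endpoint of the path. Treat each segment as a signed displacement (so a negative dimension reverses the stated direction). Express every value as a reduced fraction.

d5 = 28
d6 = 173/2
d7 = 165/2
d8 = 857/2
d9 = 857/10
d10 = 805/2
d11 = 112
d12 = 359/10
endpoint = (-1963/5, 2019/2)

Apply edit: d4 := 6
  d5 = 10 + d4*3 = 28
  d6 = d1*5 - d2 = 173/2
  d7 = d6 - d3 = 165/2
  d8 = d6*4 + d7 = 857/2
  d9 = d8/5 = 857/10
  d10 = 2 + d8 - d5 = 805/2
  d11 = d5*4 = 112
  d12 = d9*2 + d11 - d7*3 = 359/10
Walk from origin (0, 0):
  seg 1: up by d6 = 173/2 → (0, 173/2)
  seg 2: right by d12 = 359/10 → (359/10, 173/2)
  seg 3: up by d10 = 805/2 → (359/10, 489)
  seg 4: left by d12 = 359/10 → (0, 489)
  seg 5: up by d10 = 805/2 → (0, 1783/2)
  seg 6: left by d8 = 857/2 → (-857/2, 1783/2)
  seg 7: right by d12 = 359/10 → (-1963/5, 1783/2)
  seg 8: up by d11 = 112 → (-1963/5, 2007/2)
  seg 9: up by d4 = 6 → (-1963/5, 2019/2)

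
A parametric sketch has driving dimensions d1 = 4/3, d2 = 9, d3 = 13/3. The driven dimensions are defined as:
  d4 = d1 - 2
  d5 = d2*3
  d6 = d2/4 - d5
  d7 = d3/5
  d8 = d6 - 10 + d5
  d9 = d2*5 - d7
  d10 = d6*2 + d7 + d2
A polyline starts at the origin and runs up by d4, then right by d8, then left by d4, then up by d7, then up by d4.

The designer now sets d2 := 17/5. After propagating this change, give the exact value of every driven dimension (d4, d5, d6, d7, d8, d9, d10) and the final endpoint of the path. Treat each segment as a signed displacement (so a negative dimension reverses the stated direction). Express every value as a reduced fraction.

Apply edit: d2 := 17/5
  d4 = d1 - 2 = -2/3
  d5 = d2*3 = 51/5
  d6 = d2/4 - d5 = -187/20
  d7 = d3/5 = 13/15
  d8 = d6 - 10 + d5 = -183/20
  d9 = d2*5 - d7 = 242/15
  d10 = d6*2 + d7 + d2 = -433/30
Walk from origin (0, 0):
  seg 1: up by d4 = -2/3 → (0, -2/3)
  seg 2: right by d8 = -183/20 → (-183/20, -2/3)
  seg 3: left by d4 = -2/3 → (-509/60, -2/3)
  seg 4: up by d7 = 13/15 → (-509/60, 1/5)
  seg 5: up by d4 = -2/3 → (-509/60, -7/15)

d4 = -2/3
d5 = 51/5
d6 = -187/20
d7 = 13/15
d8 = -183/20
d9 = 242/15
d10 = -433/30
endpoint = (-509/60, -7/15)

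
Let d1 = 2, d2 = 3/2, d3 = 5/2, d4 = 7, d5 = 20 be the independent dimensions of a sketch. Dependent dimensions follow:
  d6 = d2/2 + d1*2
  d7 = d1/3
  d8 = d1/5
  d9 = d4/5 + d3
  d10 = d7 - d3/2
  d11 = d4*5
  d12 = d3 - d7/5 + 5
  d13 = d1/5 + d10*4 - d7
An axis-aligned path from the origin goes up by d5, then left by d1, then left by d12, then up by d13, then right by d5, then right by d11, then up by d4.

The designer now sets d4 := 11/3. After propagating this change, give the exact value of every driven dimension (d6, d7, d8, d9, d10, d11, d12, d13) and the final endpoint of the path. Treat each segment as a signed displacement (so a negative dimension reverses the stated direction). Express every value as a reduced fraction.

Apply edit: d4 := 11/3
  d6 = d2/2 + d1*2 = 19/4
  d7 = d1/3 = 2/3
  d8 = d1/5 = 2/5
  d9 = d4/5 + d3 = 97/30
  d10 = d7 - d3/2 = -7/12
  d11 = d4*5 = 55/3
  d12 = d3 - d7/5 + 5 = 221/30
  d13 = d1/5 + d10*4 - d7 = -13/5
Walk from origin (0, 0):
  seg 1: up by d5 = 20 → (0, 20)
  seg 2: left by d1 = 2 → (-2, 20)
  seg 3: left by d12 = 221/30 → (-281/30, 20)
  seg 4: up by d13 = -13/5 → (-281/30, 87/5)
  seg 5: right by d5 = 20 → (319/30, 87/5)
  seg 6: right by d11 = 55/3 → (869/30, 87/5)
  seg 7: up by d4 = 11/3 → (869/30, 316/15)

d6 = 19/4
d7 = 2/3
d8 = 2/5
d9 = 97/30
d10 = -7/12
d11 = 55/3
d12 = 221/30
d13 = -13/5
endpoint = (869/30, 316/15)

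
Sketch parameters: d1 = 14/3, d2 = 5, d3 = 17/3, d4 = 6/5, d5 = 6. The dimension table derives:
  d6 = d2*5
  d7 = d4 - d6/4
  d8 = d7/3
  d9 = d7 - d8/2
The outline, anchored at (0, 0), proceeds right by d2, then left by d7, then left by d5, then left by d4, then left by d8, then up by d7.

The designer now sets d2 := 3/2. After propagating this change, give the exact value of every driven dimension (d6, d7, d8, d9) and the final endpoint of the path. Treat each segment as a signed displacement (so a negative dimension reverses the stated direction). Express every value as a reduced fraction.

d6 = 15/2
d7 = -27/40
d8 = -9/40
d9 = -9/16
endpoint = (-24/5, -27/40)

Apply edit: d2 := 3/2
  d6 = d2*5 = 15/2
  d7 = d4 - d6/4 = -27/40
  d8 = d7/3 = -9/40
  d9 = d7 - d8/2 = -9/16
Walk from origin (0, 0):
  seg 1: right by d2 = 3/2 → (3/2, 0)
  seg 2: left by d7 = -27/40 → (87/40, 0)
  seg 3: left by d5 = 6 → (-153/40, 0)
  seg 4: left by d4 = 6/5 → (-201/40, 0)
  seg 5: left by d8 = -9/40 → (-24/5, 0)
  seg 6: up by d7 = -27/40 → (-24/5, -27/40)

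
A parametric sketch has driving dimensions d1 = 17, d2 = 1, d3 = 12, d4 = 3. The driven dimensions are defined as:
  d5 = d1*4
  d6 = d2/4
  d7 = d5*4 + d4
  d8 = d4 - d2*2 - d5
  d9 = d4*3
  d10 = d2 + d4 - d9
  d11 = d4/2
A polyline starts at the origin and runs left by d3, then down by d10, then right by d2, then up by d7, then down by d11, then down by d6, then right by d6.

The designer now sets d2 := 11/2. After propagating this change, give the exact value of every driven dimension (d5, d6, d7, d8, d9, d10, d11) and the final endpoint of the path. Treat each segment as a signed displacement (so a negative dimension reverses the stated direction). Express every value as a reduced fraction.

d5 = 68
d6 = 11/8
d7 = 275
d8 = -76
d9 = 9
d10 = -1/2
d11 = 3/2
endpoint = (-41/8, 2181/8)

Apply edit: d2 := 11/2
  d5 = d1*4 = 68
  d6 = d2/4 = 11/8
  d7 = d5*4 + d4 = 275
  d8 = d4 - d2*2 - d5 = -76
  d9 = d4*3 = 9
  d10 = d2 + d4 - d9 = -1/2
  d11 = d4/2 = 3/2
Walk from origin (0, 0):
  seg 1: left by d3 = 12 → (-12, 0)
  seg 2: down by d10 = -1/2 → (-12, 1/2)
  seg 3: right by d2 = 11/2 → (-13/2, 1/2)
  seg 4: up by d7 = 275 → (-13/2, 551/2)
  seg 5: down by d11 = 3/2 → (-13/2, 274)
  seg 6: down by d6 = 11/8 → (-13/2, 2181/8)
  seg 7: right by d6 = 11/8 → (-41/8, 2181/8)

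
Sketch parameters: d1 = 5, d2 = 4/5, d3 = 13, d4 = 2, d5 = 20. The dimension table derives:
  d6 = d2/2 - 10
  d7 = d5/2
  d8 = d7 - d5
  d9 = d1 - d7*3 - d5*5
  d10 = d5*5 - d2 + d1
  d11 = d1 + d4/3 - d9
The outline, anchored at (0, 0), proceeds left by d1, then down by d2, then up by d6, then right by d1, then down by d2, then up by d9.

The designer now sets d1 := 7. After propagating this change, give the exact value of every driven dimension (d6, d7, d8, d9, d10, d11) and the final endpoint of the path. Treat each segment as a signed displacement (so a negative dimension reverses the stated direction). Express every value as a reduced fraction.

Apply edit: d1 := 7
  d6 = d2/2 - 10 = -48/5
  d7 = d5/2 = 10
  d8 = d7 - d5 = -10
  d9 = d1 - d7*3 - d5*5 = -123
  d10 = d5*5 - d2 + d1 = 531/5
  d11 = d1 + d4/3 - d9 = 392/3
Walk from origin (0, 0):
  seg 1: left by d1 = 7 → (-7, 0)
  seg 2: down by d2 = 4/5 → (-7, -4/5)
  seg 3: up by d6 = -48/5 → (-7, -52/5)
  seg 4: right by d1 = 7 → (0, -52/5)
  seg 5: down by d2 = 4/5 → (0, -56/5)
  seg 6: up by d9 = -123 → (0, -671/5)

d6 = -48/5
d7 = 10
d8 = -10
d9 = -123
d10 = 531/5
d11 = 392/3
endpoint = (0, -671/5)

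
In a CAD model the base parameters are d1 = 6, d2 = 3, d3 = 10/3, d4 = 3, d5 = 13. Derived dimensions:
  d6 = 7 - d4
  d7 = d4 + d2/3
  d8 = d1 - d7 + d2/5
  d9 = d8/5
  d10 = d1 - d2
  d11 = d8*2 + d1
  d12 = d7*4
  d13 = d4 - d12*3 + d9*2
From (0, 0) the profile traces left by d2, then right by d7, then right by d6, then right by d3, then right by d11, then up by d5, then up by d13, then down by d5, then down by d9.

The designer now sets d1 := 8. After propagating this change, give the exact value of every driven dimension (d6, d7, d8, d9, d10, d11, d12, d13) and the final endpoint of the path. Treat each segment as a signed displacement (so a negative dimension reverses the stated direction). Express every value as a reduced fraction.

Apply edit: d1 := 8
  d6 = 7 - d4 = 4
  d7 = d4 + d2/3 = 4
  d8 = d1 - d7 + d2/5 = 23/5
  d9 = d8/5 = 23/25
  d10 = d1 - d2 = 5
  d11 = d8*2 + d1 = 86/5
  d12 = d7*4 = 16
  d13 = d4 - d12*3 + d9*2 = -1079/25
Walk from origin (0, 0):
  seg 1: left by d2 = 3 → (-3, 0)
  seg 2: right by d7 = 4 → (1, 0)
  seg 3: right by d6 = 4 → (5, 0)
  seg 4: right by d3 = 10/3 → (25/3, 0)
  seg 5: right by d11 = 86/5 → (383/15, 0)
  seg 6: up by d5 = 13 → (383/15, 13)
  seg 7: up by d13 = -1079/25 → (383/15, -754/25)
  seg 8: down by d5 = 13 → (383/15, -1079/25)
  seg 9: down by d9 = 23/25 → (383/15, -1102/25)

d6 = 4
d7 = 4
d8 = 23/5
d9 = 23/25
d10 = 5
d11 = 86/5
d12 = 16
d13 = -1079/25
endpoint = (383/15, -1102/25)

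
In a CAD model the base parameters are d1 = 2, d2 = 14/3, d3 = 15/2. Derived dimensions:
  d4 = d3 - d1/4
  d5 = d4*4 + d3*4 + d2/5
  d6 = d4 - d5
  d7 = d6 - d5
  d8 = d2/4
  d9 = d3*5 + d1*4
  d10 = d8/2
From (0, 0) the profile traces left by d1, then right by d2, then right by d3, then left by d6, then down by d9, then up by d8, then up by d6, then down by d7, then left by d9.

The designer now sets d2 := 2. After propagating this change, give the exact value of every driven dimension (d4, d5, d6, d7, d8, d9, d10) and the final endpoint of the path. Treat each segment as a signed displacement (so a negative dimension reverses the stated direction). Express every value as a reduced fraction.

d4 = 7
d5 = 292/5
d6 = -257/5
d7 = -549/5
d8 = 1/2
d9 = 91/2
d10 = 1/4
endpoint = (67/5, 67/5)

Apply edit: d2 := 2
  d4 = d3 - d1/4 = 7
  d5 = d4*4 + d3*4 + d2/5 = 292/5
  d6 = d4 - d5 = -257/5
  d7 = d6 - d5 = -549/5
  d8 = d2/4 = 1/2
  d9 = d3*5 + d1*4 = 91/2
  d10 = d8/2 = 1/4
Walk from origin (0, 0):
  seg 1: left by d1 = 2 → (-2, 0)
  seg 2: right by d2 = 2 → (0, 0)
  seg 3: right by d3 = 15/2 → (15/2, 0)
  seg 4: left by d6 = -257/5 → (589/10, 0)
  seg 5: down by d9 = 91/2 → (589/10, -91/2)
  seg 6: up by d8 = 1/2 → (589/10, -45)
  seg 7: up by d6 = -257/5 → (589/10, -482/5)
  seg 8: down by d7 = -549/5 → (589/10, 67/5)
  seg 9: left by d9 = 91/2 → (67/5, 67/5)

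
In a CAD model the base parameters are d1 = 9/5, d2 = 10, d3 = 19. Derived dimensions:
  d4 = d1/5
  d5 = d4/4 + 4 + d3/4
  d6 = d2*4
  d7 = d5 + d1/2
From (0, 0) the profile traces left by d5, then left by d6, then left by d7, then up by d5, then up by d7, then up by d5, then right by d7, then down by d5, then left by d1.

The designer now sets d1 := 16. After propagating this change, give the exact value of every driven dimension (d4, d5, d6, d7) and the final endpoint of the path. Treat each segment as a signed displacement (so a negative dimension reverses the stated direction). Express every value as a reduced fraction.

d4 = 16/5
d5 = 191/20
d6 = 40
d7 = 351/20
endpoint = (-1311/20, 271/10)

Apply edit: d1 := 16
  d4 = d1/5 = 16/5
  d5 = d4/4 + 4 + d3/4 = 191/20
  d6 = d2*4 = 40
  d7 = d5 + d1/2 = 351/20
Walk from origin (0, 0):
  seg 1: left by d5 = 191/20 → (-191/20, 0)
  seg 2: left by d6 = 40 → (-991/20, 0)
  seg 3: left by d7 = 351/20 → (-671/10, 0)
  seg 4: up by d5 = 191/20 → (-671/10, 191/20)
  seg 5: up by d7 = 351/20 → (-671/10, 271/10)
  seg 6: up by d5 = 191/20 → (-671/10, 733/20)
  seg 7: right by d7 = 351/20 → (-991/20, 733/20)
  seg 8: down by d5 = 191/20 → (-991/20, 271/10)
  seg 9: left by d1 = 16 → (-1311/20, 271/10)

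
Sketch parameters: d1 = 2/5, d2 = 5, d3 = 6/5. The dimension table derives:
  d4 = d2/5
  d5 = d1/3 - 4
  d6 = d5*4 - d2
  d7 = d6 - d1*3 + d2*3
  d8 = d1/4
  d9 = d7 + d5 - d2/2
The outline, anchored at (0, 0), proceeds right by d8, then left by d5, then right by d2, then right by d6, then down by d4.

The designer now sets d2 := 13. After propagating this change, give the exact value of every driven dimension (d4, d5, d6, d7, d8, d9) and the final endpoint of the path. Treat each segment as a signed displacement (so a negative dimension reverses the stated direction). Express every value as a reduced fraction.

Apply edit: d2 := 13
  d4 = d2/5 = 13/5
  d5 = d1/3 - 4 = -58/15
  d6 = d5*4 - d2 = -427/15
  d7 = d6 - d1*3 + d2*3 = 28/3
  d8 = d1/4 = 1/10
  d9 = d7 + d5 - d2/2 = -31/30
Walk from origin (0, 0):
  seg 1: right by d8 = 1/10 → (1/10, 0)
  seg 2: left by d5 = -58/15 → (119/30, 0)
  seg 3: right by d2 = 13 → (509/30, 0)
  seg 4: right by d6 = -427/15 → (-23/2, 0)
  seg 5: down by d4 = 13/5 → (-23/2, -13/5)

d4 = 13/5
d5 = -58/15
d6 = -427/15
d7 = 28/3
d8 = 1/10
d9 = -31/30
endpoint = (-23/2, -13/5)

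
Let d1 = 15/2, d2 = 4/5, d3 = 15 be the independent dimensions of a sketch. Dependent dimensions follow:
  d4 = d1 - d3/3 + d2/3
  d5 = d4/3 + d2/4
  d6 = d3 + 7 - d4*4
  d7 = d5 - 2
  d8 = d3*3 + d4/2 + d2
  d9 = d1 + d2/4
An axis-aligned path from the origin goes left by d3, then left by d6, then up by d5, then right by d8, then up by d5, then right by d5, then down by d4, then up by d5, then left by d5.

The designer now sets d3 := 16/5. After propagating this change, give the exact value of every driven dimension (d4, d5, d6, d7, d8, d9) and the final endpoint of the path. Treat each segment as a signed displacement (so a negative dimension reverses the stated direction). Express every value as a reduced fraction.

d4 = 67/10
d5 = 73/30
d6 = -83/5
d7 = 13/30
d8 = 55/4
d9 = 77/10
endpoint = (543/20, 3/5)

Apply edit: d3 := 16/5
  d4 = d1 - d3/3 + d2/3 = 67/10
  d5 = d4/3 + d2/4 = 73/30
  d6 = d3 + 7 - d4*4 = -83/5
  d7 = d5 - 2 = 13/30
  d8 = d3*3 + d4/2 + d2 = 55/4
  d9 = d1 + d2/4 = 77/10
Walk from origin (0, 0):
  seg 1: left by d3 = 16/5 → (-16/5, 0)
  seg 2: left by d6 = -83/5 → (67/5, 0)
  seg 3: up by d5 = 73/30 → (67/5, 73/30)
  seg 4: right by d8 = 55/4 → (543/20, 73/30)
  seg 5: up by d5 = 73/30 → (543/20, 73/15)
  seg 6: right by d5 = 73/30 → (355/12, 73/15)
  seg 7: down by d4 = 67/10 → (355/12, -11/6)
  seg 8: up by d5 = 73/30 → (355/12, 3/5)
  seg 9: left by d5 = 73/30 → (543/20, 3/5)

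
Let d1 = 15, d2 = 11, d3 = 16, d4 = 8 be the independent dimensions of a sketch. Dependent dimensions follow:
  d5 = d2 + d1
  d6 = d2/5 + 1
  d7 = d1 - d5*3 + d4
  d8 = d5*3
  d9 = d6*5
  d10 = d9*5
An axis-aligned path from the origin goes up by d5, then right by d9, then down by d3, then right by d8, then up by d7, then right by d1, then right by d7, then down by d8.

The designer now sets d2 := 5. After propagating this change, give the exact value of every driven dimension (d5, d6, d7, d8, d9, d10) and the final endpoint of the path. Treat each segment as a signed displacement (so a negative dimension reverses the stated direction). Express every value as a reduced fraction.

Apply edit: d2 := 5
  d5 = d2 + d1 = 20
  d6 = d2/5 + 1 = 2
  d7 = d1 - d5*3 + d4 = -37
  d8 = d5*3 = 60
  d9 = d6*5 = 10
  d10 = d9*5 = 50
Walk from origin (0, 0):
  seg 1: up by d5 = 20 → (0, 20)
  seg 2: right by d9 = 10 → (10, 20)
  seg 3: down by d3 = 16 → (10, 4)
  seg 4: right by d8 = 60 → (70, 4)
  seg 5: up by d7 = -37 → (70, -33)
  seg 6: right by d1 = 15 → (85, -33)
  seg 7: right by d7 = -37 → (48, -33)
  seg 8: down by d8 = 60 → (48, -93)

d5 = 20
d6 = 2
d7 = -37
d8 = 60
d9 = 10
d10 = 50
endpoint = (48, -93)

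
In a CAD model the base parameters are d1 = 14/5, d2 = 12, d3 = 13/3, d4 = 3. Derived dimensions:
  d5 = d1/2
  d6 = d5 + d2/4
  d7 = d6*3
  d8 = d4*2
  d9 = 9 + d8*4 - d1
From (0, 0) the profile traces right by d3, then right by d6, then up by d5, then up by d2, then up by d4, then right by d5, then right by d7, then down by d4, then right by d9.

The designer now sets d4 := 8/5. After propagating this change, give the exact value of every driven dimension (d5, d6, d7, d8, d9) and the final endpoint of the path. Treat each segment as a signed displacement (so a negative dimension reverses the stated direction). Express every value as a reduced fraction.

Apply edit: d4 := 8/5
  d5 = d1/2 = 7/5
  d6 = d5 + d2/4 = 22/5
  d7 = d6*3 = 66/5
  d8 = d4*2 = 16/5
  d9 = 9 + d8*4 - d1 = 19
Walk from origin (0, 0):
  seg 1: right by d3 = 13/3 → (13/3, 0)
  seg 2: right by d6 = 22/5 → (131/15, 0)
  seg 3: up by d5 = 7/5 → (131/15, 7/5)
  seg 4: up by d2 = 12 → (131/15, 67/5)
  seg 5: up by d4 = 8/5 → (131/15, 15)
  seg 6: right by d5 = 7/5 → (152/15, 15)
  seg 7: right by d7 = 66/5 → (70/3, 15)
  seg 8: down by d4 = 8/5 → (70/3, 67/5)
  seg 9: right by d9 = 19 → (127/3, 67/5)

d5 = 7/5
d6 = 22/5
d7 = 66/5
d8 = 16/5
d9 = 19
endpoint = (127/3, 67/5)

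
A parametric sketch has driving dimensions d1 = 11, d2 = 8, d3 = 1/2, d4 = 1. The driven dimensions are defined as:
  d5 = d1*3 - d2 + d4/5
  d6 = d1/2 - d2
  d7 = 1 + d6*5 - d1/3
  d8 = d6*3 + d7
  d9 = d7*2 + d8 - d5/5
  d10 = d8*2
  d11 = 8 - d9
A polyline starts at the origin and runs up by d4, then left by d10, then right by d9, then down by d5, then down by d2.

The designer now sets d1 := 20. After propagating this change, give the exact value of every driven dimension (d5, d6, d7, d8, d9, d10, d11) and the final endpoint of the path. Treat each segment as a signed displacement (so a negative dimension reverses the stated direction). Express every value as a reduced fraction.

Apply edit: d1 := 20
  d5 = d1*3 - d2 + d4/5 = 261/5
  d6 = d1/2 - d2 = 2
  d7 = 1 + d6*5 - d1/3 = 13/3
  d8 = d6*3 + d7 = 31/3
  d9 = d7*2 + d8 - d5/5 = 214/25
  d10 = d8*2 = 62/3
  d11 = 8 - d9 = -14/25
Walk from origin (0, 0):
  seg 1: up by d4 = 1 → (0, 1)
  seg 2: left by d10 = 62/3 → (-62/3, 1)
  seg 3: right by d9 = 214/25 → (-908/75, 1)
  seg 4: down by d5 = 261/5 → (-908/75, -256/5)
  seg 5: down by d2 = 8 → (-908/75, -296/5)

d5 = 261/5
d6 = 2
d7 = 13/3
d8 = 31/3
d9 = 214/25
d10 = 62/3
d11 = -14/25
endpoint = (-908/75, -296/5)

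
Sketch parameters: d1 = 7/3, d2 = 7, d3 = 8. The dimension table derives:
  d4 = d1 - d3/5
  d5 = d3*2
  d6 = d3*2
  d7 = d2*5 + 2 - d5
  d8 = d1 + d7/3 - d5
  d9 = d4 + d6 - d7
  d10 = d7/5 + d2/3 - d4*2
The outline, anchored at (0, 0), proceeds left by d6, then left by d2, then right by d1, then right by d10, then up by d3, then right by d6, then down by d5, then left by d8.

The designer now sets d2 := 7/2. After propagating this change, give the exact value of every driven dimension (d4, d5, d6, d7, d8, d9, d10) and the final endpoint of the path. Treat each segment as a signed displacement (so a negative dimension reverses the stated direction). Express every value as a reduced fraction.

d4 = 11/15
d5 = 16
d6 = 16
d7 = 7/2
d8 = -25/2
d9 = 397/30
d10 = 2/5
endpoint = (176/15, -8)

Apply edit: d2 := 7/2
  d4 = d1 - d3/5 = 11/15
  d5 = d3*2 = 16
  d6 = d3*2 = 16
  d7 = d2*5 + 2 - d5 = 7/2
  d8 = d1 + d7/3 - d5 = -25/2
  d9 = d4 + d6 - d7 = 397/30
  d10 = d7/5 + d2/3 - d4*2 = 2/5
Walk from origin (0, 0):
  seg 1: left by d6 = 16 → (-16, 0)
  seg 2: left by d2 = 7/2 → (-39/2, 0)
  seg 3: right by d1 = 7/3 → (-103/6, 0)
  seg 4: right by d10 = 2/5 → (-503/30, 0)
  seg 5: up by d3 = 8 → (-503/30, 8)
  seg 6: right by d6 = 16 → (-23/30, 8)
  seg 7: down by d5 = 16 → (-23/30, -8)
  seg 8: left by d8 = -25/2 → (176/15, -8)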